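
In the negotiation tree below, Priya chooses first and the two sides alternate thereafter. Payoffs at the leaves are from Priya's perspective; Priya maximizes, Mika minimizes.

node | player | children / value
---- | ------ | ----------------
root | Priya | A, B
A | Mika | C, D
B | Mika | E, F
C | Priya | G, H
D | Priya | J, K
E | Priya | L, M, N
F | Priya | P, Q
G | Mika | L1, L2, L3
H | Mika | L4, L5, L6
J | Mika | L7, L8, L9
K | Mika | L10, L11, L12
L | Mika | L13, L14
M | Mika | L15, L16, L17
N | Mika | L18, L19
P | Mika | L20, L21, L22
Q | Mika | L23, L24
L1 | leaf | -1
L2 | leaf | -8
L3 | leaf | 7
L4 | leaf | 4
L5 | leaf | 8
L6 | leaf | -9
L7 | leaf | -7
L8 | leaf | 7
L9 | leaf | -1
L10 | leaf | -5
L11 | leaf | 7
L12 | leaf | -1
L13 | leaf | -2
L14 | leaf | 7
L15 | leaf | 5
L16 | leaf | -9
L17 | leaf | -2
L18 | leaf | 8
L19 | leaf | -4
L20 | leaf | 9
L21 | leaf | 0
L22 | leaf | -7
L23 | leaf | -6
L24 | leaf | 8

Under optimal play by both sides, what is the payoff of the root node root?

-6

G (Mika): min(-1, -8, 7) = -8
H (Mika): min(4, 8, -9) = -9
C (Priya): max(-8, -9) = -8
J (Mika): min(-7, 7, -1) = -7
K (Mika): min(-5, 7, -1) = -5
D (Priya): max(-7, -5) = -5
A (Mika): min(-8, -5) = -8
L (Mika): min(-2, 7) = -2
M (Mika): min(5, -9, -2) = -9
N (Mika): min(8, -4) = -4
E (Priya): max(-2, -9, -4) = -2
P (Mika): min(9, 0, -7) = -7
Q (Mika): min(-6, 8) = -6
F (Priya): max(-7, -6) = -6
B (Mika): min(-2, -6) = -6
root (Priya): max(-8, -6) = -6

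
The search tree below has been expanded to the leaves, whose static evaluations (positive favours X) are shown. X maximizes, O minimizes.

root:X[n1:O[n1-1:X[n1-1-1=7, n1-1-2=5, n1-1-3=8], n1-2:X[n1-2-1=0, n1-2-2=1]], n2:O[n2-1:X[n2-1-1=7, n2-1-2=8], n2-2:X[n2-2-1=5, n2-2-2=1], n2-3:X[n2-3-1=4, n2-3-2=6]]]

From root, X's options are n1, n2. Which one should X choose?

n2

n1-1 (X): max(7, 5, 8) = 8
n1-2 (X): max(0, 1) = 1
n1 (O): min(8, 1) = 1
n2-1 (X): max(7, 8) = 8
n2-2 (X): max(5, 1) = 5
n2-3 (X): max(4, 6) = 6
n2 (O): min(8, 5, 6) = 5
root (X): max(1, 5) = 5
X at root wants the highest of {n1=1, n2=5}, so chooses n2.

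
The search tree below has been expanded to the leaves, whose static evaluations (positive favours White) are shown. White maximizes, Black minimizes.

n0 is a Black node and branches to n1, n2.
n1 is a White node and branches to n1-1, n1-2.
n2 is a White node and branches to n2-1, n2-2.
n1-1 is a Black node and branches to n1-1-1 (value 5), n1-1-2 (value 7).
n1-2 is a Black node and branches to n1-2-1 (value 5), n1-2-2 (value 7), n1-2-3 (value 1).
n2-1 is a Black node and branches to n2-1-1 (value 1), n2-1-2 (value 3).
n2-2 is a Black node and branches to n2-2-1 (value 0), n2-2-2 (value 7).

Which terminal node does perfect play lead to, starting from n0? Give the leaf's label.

n1-1 (Black): min(5, 7) = 5
n1-2 (Black): min(5, 7, 1) = 1
n1 (White): max(5, 1) = 5
n2-1 (Black): min(1, 3) = 1
n2-2 (Black): min(0, 7) = 0
n2 (White): max(1, 0) = 1
n0 (Black): min(5, 1) = 1
At n0, Black picks n2 (lowest: 1).
At n2, White picks n2-1 (highest: 1).
At n2-1, Black picks n2-1-1 (lowest: 1).
Terminal value 1.

n2-1-1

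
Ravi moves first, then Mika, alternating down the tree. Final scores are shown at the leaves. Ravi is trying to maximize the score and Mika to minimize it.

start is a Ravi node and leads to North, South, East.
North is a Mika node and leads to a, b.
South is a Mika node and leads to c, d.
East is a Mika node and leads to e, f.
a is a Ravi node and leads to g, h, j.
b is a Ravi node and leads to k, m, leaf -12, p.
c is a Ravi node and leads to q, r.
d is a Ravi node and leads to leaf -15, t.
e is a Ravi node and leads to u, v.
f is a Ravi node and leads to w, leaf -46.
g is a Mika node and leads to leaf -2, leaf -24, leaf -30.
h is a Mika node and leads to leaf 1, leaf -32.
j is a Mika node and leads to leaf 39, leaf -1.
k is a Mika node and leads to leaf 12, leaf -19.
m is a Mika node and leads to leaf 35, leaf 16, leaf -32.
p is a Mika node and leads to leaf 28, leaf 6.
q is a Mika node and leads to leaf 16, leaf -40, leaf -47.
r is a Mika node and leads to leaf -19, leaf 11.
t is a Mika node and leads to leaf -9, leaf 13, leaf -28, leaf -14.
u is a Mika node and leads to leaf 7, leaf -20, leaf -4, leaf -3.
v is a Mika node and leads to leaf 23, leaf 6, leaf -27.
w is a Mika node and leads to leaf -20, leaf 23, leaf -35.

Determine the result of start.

g (Mika): min(-2, -24, -30) = -30
h (Mika): min(1, -32) = -32
j (Mika): min(39, -1) = -1
a (Ravi): max(-30, -32, -1) = -1
k (Mika): min(12, -19) = -19
m (Mika): min(35, 16, -32) = -32
p (Mika): min(28, 6) = 6
b (Ravi): max(-19, -32, -12, 6) = 6
North (Mika): min(-1, 6) = -1
q (Mika): min(16, -40, -47) = -47
r (Mika): min(-19, 11) = -19
c (Ravi): max(-47, -19) = -19
t (Mika): min(-9, 13, -28, -14) = -28
d (Ravi): max(-15, -28) = -15
South (Mika): min(-19, -15) = -19
u (Mika): min(7, -20, -4, -3) = -20
v (Mika): min(23, 6, -27) = -27
e (Ravi): max(-20, -27) = -20
w (Mika): min(-20, 23, -35) = -35
f (Ravi): max(-35, -46) = -35
East (Mika): min(-20, -35) = -35
start (Ravi): max(-1, -19, -35) = -1

-1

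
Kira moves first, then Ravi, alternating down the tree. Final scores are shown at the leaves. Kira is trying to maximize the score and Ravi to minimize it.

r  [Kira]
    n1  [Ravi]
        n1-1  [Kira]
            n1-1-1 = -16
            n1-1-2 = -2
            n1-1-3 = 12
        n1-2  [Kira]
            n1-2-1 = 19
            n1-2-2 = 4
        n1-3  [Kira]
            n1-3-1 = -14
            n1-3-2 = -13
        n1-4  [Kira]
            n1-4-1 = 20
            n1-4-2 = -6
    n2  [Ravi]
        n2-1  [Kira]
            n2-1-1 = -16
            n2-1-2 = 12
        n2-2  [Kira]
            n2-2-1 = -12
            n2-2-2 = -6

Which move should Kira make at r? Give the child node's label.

n1-1 (Kira): max(-16, -2, 12) = 12
n1-2 (Kira): max(19, 4) = 19
n1-3 (Kira): max(-14, -13) = -13
n1-4 (Kira): max(20, -6) = 20
n1 (Ravi): min(12, 19, -13, 20) = -13
n2-1 (Kira): max(-16, 12) = 12
n2-2 (Kira): max(-12, -6) = -6
n2 (Ravi): min(12, -6) = -6
r (Kira): max(-13, -6) = -6
Kira at r wants the highest of {n1=-13, n2=-6}, so chooses n2.

n2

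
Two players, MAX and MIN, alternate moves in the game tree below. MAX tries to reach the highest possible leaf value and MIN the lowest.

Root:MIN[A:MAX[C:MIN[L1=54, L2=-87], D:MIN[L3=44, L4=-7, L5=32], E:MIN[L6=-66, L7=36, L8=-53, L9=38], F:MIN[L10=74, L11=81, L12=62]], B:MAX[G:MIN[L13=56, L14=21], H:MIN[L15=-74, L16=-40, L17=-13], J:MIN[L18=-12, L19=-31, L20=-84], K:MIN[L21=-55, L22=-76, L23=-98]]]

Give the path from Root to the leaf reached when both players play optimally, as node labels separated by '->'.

Root -> B -> G -> L14

C (MIN): min(54, -87) = -87
D (MIN): min(44, -7, 32) = -7
E (MIN): min(-66, 36, -53, 38) = -66
F (MIN): min(74, 81, 62) = 62
A (MAX): max(-87, -7, -66, 62) = 62
G (MIN): min(56, 21) = 21
H (MIN): min(-74, -40, -13) = -74
J (MIN): min(-12, -31, -84) = -84
K (MIN): min(-55, -76, -98) = -98
B (MAX): max(21, -74, -84, -98) = 21
Root (MIN): min(62, 21) = 21
At Root, MIN picks B (lowest: 21).
At B, MAX picks G (highest: 21).
At G, MIN picks L14 (lowest: 21).
Terminal value 21.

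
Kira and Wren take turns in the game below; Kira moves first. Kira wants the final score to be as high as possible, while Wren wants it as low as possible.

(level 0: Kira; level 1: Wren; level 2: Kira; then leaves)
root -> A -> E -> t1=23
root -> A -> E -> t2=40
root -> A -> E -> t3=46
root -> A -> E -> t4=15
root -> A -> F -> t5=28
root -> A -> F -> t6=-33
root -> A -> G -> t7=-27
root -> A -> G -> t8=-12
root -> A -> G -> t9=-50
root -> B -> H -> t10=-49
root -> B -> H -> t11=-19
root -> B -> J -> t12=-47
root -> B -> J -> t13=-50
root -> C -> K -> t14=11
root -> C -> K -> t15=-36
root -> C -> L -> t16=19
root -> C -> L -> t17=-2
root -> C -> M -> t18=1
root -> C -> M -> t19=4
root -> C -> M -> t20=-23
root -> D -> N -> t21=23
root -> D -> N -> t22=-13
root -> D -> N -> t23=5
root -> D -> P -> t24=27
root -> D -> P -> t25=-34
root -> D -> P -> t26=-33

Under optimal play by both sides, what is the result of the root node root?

E (Kira): max(23, 40, 46, 15) = 46
F (Kira): max(28, -33) = 28
G (Kira): max(-27, -12, -50) = -12
A (Wren): min(46, 28, -12) = -12
H (Kira): max(-49, -19) = -19
J (Kira): max(-47, -50) = -47
B (Wren): min(-19, -47) = -47
K (Kira): max(11, -36) = 11
L (Kira): max(19, -2) = 19
M (Kira): max(1, 4, -23) = 4
C (Wren): min(11, 19, 4) = 4
N (Kira): max(23, -13, 5) = 23
P (Kira): max(27, -34, -33) = 27
D (Wren): min(23, 27) = 23
root (Kira): max(-12, -47, 4, 23) = 23

23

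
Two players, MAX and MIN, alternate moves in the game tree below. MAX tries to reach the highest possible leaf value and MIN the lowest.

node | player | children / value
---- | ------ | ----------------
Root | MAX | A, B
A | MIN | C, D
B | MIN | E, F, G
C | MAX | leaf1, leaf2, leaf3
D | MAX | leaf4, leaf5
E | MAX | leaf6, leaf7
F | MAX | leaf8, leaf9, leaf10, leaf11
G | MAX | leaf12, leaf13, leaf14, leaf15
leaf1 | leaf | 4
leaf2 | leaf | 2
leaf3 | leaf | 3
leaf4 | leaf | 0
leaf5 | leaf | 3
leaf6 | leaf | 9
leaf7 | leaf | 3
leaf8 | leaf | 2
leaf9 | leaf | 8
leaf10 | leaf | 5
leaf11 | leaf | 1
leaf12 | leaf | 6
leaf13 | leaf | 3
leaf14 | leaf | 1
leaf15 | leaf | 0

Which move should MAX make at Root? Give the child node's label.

C (MAX): max(4, 2, 3) = 4
D (MAX): max(0, 3) = 3
A (MIN): min(4, 3) = 3
E (MAX): max(9, 3) = 9
F (MAX): max(2, 8, 5, 1) = 8
G (MAX): max(6, 3, 1, 0) = 6
B (MIN): min(9, 8, 6) = 6
Root (MAX): max(3, 6) = 6
MAX at Root wants the highest of {A=3, B=6}, so chooses B.

B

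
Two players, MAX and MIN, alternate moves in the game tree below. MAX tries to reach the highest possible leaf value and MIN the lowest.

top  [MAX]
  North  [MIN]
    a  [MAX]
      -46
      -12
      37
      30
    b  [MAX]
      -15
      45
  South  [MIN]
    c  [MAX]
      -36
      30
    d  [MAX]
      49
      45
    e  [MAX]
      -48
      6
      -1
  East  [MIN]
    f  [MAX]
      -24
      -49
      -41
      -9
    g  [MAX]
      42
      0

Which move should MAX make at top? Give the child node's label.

a (MAX): max(-46, -12, 37, 30) = 37
b (MAX): max(-15, 45) = 45
North (MIN): min(37, 45) = 37
c (MAX): max(-36, 30) = 30
d (MAX): max(49, 45) = 49
e (MAX): max(-48, 6, -1) = 6
South (MIN): min(30, 49, 6) = 6
f (MAX): max(-24, -49, -41, -9) = -9
g (MAX): max(42, 0) = 42
East (MIN): min(-9, 42) = -9
top (MAX): max(37, 6, -9) = 37
MAX at top wants the highest of {North=37, South=6, East=-9}, so chooses North.

North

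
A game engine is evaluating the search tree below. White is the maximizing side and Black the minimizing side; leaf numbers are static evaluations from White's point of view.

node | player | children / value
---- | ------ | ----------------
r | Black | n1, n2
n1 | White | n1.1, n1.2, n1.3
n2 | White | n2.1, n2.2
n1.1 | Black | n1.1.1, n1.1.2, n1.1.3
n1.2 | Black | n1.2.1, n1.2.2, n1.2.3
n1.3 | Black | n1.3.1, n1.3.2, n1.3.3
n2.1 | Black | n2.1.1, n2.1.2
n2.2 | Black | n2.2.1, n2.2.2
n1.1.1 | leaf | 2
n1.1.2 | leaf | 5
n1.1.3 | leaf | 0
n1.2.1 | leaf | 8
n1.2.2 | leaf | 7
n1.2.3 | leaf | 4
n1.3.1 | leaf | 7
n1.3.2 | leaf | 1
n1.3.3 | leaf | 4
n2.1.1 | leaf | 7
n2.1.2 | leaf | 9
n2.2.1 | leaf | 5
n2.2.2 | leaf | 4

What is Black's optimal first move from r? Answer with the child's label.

n1

n1.1 (Black): min(2, 5, 0) = 0
n1.2 (Black): min(8, 7, 4) = 4
n1.3 (Black): min(7, 1, 4) = 1
n1 (White): max(0, 4, 1) = 4
n2.1 (Black): min(7, 9) = 7
n2.2 (Black): min(5, 4) = 4
n2 (White): max(7, 4) = 7
r (Black): min(4, 7) = 4
Black at r wants the lowest of {n1=4, n2=7}, so chooses n1.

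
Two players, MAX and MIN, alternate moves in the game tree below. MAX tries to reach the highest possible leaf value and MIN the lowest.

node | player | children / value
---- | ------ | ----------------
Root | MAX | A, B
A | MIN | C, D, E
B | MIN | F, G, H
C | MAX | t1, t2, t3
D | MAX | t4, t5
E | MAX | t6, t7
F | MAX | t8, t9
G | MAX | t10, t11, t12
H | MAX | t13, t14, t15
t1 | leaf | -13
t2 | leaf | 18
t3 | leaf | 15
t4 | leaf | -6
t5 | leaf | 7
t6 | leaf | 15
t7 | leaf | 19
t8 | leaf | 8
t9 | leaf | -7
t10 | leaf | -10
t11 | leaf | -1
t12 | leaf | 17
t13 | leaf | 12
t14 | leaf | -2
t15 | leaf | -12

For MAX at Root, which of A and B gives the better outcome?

C (MAX): max(-13, 18, 15) = 18
D (MAX): max(-6, 7) = 7
E (MAX): max(15, 19) = 19
A (MIN): min(18, 7, 19) = 7
F (MAX): max(8, -7) = 8
G (MAX): max(-10, -1, 17) = 17
H (MAX): max(12, -2, -12) = 12
B (MIN): min(8, 17, 12) = 8
MAX prefers the higher value; A=7, B=8. B is better since 8 > 7.

B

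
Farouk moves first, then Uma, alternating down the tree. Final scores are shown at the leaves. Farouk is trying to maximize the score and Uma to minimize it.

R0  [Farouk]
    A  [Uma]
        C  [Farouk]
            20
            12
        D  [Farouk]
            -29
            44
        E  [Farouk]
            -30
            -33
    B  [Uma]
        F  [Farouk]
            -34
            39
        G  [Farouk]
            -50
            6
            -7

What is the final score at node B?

F (Farouk): max(-34, 39) = 39
G (Farouk): max(-50, 6, -7) = 6
B (Uma): min(39, 6) = 6

6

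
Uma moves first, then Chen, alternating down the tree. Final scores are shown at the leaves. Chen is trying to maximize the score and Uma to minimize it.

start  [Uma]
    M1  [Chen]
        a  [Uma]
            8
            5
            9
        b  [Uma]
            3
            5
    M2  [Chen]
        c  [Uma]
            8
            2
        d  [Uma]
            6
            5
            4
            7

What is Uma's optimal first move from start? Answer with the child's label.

a (Uma): min(8, 5, 9) = 5
b (Uma): min(3, 5) = 3
M1 (Chen): max(5, 3) = 5
c (Uma): min(8, 2) = 2
d (Uma): min(6, 5, 4, 7) = 4
M2 (Chen): max(2, 4) = 4
start (Uma): min(5, 4) = 4
Uma at start wants the lowest of {M1=5, M2=4}, so chooses M2.

M2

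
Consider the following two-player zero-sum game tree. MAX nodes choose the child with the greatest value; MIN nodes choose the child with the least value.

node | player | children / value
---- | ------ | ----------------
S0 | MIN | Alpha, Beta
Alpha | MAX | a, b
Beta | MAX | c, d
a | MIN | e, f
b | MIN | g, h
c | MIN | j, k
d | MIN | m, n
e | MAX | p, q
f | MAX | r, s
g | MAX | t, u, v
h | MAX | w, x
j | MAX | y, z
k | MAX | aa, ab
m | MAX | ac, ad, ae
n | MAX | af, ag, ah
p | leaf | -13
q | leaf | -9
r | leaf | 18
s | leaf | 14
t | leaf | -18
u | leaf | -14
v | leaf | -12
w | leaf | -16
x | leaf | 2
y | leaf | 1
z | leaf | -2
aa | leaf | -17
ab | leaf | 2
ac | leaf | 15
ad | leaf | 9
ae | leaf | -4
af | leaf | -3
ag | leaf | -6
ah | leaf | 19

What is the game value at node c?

j (MAX): max(1, -2) = 1
k (MAX): max(-17, 2) = 2
c (MIN): min(1, 2) = 1

1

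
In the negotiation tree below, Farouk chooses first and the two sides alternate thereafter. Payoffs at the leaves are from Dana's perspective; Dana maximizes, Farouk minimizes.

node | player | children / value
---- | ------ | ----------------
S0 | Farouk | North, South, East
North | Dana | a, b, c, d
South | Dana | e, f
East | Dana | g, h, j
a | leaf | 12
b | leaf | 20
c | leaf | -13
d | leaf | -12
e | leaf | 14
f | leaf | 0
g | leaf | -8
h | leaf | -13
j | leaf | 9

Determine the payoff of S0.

9

North (Dana): max(12, 20, -13, -12) = 20
South (Dana): max(14, 0) = 14
East (Dana): max(-8, -13, 9) = 9
S0 (Farouk): min(20, 14, 9) = 9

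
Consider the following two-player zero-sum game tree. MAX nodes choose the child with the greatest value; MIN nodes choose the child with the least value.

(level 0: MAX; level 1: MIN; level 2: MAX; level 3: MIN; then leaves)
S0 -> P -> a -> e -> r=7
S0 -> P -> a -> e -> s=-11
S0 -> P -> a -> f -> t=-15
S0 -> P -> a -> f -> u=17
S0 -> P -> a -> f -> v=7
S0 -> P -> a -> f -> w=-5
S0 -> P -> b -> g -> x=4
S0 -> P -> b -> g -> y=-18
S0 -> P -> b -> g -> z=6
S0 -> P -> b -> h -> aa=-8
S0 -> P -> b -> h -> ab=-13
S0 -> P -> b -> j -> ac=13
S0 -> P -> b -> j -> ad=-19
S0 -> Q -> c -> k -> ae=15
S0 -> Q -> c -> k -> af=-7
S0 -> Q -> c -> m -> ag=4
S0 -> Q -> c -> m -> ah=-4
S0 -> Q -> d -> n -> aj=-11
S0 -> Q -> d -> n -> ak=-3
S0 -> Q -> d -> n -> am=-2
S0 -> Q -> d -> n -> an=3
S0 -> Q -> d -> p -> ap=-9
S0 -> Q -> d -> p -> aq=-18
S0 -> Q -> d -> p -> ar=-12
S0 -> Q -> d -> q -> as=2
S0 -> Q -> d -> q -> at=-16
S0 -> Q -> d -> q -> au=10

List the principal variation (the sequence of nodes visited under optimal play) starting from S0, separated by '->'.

S0 -> Q -> d -> n -> aj

e (MIN): min(7, -11) = -11
f (MIN): min(-15, 17, 7, -5) = -15
a (MAX): max(-11, -15) = -11
g (MIN): min(4, -18, 6) = -18
h (MIN): min(-8, -13) = -13
j (MIN): min(13, -19) = -19
b (MAX): max(-18, -13, -19) = -13
P (MIN): min(-11, -13) = -13
k (MIN): min(15, -7) = -7
m (MIN): min(4, -4) = -4
c (MAX): max(-7, -4) = -4
n (MIN): min(-11, -3, -2, 3) = -11
p (MIN): min(-9, -18, -12) = -18
q (MIN): min(2, -16, 10) = -16
d (MAX): max(-11, -18, -16) = -11
Q (MIN): min(-4, -11) = -11
S0 (MAX): max(-13, -11) = -11
At S0, MAX picks Q (highest: -11).
At Q, MIN picks d (lowest: -11).
At d, MAX picks n (highest: -11).
At n, MIN picks aj (lowest: -11).
Terminal value -11.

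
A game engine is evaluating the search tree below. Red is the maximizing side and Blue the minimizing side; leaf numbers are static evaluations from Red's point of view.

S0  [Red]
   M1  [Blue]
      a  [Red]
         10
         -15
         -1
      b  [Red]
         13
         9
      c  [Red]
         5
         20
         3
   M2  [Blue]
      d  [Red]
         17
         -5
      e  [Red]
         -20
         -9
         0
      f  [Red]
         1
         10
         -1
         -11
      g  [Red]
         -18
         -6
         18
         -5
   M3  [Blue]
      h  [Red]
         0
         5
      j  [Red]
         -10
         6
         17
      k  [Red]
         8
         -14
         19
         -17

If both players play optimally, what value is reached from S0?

10

a (Red): max(10, -15, -1) = 10
b (Red): max(13, 9) = 13
c (Red): max(5, 20, 3) = 20
M1 (Blue): min(10, 13, 20) = 10
d (Red): max(17, -5) = 17
e (Red): max(-20, -9, 0) = 0
f (Red): max(1, 10, -1, -11) = 10
g (Red): max(-18, -6, 18, -5) = 18
M2 (Blue): min(17, 0, 10, 18) = 0
h (Red): max(0, 5) = 5
j (Red): max(-10, 6, 17) = 17
k (Red): max(8, -14, 19, -17) = 19
M3 (Blue): min(5, 17, 19) = 5
S0 (Red): max(10, 0, 5) = 10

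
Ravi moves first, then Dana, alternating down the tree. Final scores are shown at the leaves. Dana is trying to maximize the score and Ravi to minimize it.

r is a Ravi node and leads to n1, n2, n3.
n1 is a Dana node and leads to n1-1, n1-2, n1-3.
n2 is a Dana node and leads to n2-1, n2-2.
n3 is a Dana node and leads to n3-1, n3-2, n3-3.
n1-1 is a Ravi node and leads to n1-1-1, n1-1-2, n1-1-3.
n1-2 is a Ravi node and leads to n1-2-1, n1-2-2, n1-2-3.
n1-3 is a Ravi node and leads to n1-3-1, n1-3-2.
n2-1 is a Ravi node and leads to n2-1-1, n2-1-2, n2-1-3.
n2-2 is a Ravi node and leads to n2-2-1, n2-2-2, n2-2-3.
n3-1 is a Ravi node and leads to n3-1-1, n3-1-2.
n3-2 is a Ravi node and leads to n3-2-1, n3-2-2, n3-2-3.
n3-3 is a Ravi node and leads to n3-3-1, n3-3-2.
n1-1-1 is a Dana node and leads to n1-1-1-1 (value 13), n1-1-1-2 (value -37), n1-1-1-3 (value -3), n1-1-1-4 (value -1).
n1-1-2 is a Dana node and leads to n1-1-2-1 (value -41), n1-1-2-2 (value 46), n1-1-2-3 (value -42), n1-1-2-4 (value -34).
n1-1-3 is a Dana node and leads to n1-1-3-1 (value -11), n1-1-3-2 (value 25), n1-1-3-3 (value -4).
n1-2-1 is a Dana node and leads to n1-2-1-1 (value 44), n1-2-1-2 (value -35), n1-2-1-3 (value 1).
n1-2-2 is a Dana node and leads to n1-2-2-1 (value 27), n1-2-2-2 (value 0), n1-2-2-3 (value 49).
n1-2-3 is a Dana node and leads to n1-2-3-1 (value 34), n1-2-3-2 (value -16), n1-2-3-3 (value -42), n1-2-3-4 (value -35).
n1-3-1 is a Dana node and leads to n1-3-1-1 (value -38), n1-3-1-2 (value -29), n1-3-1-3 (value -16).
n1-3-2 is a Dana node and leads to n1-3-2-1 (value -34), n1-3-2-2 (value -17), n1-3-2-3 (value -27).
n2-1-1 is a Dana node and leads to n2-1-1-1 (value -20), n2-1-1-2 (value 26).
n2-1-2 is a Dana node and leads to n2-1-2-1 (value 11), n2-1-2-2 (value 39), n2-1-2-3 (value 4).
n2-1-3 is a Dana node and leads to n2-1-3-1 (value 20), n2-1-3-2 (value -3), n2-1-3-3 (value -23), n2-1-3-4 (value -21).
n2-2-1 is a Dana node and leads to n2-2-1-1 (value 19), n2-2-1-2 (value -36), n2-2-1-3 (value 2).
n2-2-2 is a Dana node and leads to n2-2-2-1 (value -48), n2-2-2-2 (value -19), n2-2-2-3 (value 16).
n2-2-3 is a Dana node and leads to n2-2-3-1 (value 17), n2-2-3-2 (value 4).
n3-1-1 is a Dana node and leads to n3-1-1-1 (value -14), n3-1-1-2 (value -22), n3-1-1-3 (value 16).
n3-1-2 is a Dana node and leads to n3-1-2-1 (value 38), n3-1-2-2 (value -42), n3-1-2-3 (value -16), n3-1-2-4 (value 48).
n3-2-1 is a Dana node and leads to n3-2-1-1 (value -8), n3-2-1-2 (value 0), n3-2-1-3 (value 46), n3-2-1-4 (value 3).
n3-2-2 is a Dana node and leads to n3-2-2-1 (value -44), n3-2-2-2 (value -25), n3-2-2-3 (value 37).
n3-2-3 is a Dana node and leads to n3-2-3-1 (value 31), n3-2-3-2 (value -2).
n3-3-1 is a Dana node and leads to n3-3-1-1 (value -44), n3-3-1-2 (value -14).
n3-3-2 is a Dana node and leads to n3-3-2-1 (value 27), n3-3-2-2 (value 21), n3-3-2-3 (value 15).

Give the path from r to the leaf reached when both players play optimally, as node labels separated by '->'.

r -> n2 -> n2-1 -> n2-1-3 -> n2-1-3-1

n1-1-1 (Dana): max(13, -37, -3, -1) = 13
n1-1-2 (Dana): max(-41, 46, -42, -34) = 46
n1-1-3 (Dana): max(-11, 25, -4) = 25
n1-1 (Ravi): min(13, 46, 25) = 13
n1-2-1 (Dana): max(44, -35, 1) = 44
n1-2-2 (Dana): max(27, 0, 49) = 49
n1-2-3 (Dana): max(34, -16, -42, -35) = 34
n1-2 (Ravi): min(44, 49, 34) = 34
n1-3-1 (Dana): max(-38, -29, -16) = -16
n1-3-2 (Dana): max(-34, -17, -27) = -17
n1-3 (Ravi): min(-16, -17) = -17
n1 (Dana): max(13, 34, -17) = 34
n2-1-1 (Dana): max(-20, 26) = 26
n2-1-2 (Dana): max(11, 39, 4) = 39
n2-1-3 (Dana): max(20, -3, -23, -21) = 20
n2-1 (Ravi): min(26, 39, 20) = 20
n2-2-1 (Dana): max(19, -36, 2) = 19
n2-2-2 (Dana): max(-48, -19, 16) = 16
n2-2-3 (Dana): max(17, 4) = 17
n2-2 (Ravi): min(19, 16, 17) = 16
n2 (Dana): max(20, 16) = 20
n3-1-1 (Dana): max(-14, -22, 16) = 16
n3-1-2 (Dana): max(38, -42, -16, 48) = 48
n3-1 (Ravi): min(16, 48) = 16
n3-2-1 (Dana): max(-8, 0, 46, 3) = 46
n3-2-2 (Dana): max(-44, -25, 37) = 37
n3-2-3 (Dana): max(31, -2) = 31
n3-2 (Ravi): min(46, 37, 31) = 31
n3-3-1 (Dana): max(-44, -14) = -14
n3-3-2 (Dana): max(27, 21, 15) = 27
n3-3 (Ravi): min(-14, 27) = -14
n3 (Dana): max(16, 31, -14) = 31
r (Ravi): min(34, 20, 31) = 20
At r, Ravi picks n2 (lowest: 20).
At n2, Dana picks n2-1 (highest: 20).
At n2-1, Ravi picks n2-1-3 (lowest: 20).
At n2-1-3, Dana picks n2-1-3-1 (highest: 20).
Terminal value 20.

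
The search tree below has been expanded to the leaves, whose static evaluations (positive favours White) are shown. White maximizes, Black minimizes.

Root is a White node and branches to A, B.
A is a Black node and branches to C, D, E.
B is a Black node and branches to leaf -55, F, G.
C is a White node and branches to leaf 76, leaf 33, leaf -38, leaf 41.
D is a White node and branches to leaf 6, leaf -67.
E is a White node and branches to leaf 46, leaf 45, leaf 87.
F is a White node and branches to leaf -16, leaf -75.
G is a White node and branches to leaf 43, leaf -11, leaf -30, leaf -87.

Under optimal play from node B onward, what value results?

-55

F (White): max(-16, -75) = -16
G (White): max(43, -11, -30, -87) = 43
B (Black): min(-55, -16, 43) = -55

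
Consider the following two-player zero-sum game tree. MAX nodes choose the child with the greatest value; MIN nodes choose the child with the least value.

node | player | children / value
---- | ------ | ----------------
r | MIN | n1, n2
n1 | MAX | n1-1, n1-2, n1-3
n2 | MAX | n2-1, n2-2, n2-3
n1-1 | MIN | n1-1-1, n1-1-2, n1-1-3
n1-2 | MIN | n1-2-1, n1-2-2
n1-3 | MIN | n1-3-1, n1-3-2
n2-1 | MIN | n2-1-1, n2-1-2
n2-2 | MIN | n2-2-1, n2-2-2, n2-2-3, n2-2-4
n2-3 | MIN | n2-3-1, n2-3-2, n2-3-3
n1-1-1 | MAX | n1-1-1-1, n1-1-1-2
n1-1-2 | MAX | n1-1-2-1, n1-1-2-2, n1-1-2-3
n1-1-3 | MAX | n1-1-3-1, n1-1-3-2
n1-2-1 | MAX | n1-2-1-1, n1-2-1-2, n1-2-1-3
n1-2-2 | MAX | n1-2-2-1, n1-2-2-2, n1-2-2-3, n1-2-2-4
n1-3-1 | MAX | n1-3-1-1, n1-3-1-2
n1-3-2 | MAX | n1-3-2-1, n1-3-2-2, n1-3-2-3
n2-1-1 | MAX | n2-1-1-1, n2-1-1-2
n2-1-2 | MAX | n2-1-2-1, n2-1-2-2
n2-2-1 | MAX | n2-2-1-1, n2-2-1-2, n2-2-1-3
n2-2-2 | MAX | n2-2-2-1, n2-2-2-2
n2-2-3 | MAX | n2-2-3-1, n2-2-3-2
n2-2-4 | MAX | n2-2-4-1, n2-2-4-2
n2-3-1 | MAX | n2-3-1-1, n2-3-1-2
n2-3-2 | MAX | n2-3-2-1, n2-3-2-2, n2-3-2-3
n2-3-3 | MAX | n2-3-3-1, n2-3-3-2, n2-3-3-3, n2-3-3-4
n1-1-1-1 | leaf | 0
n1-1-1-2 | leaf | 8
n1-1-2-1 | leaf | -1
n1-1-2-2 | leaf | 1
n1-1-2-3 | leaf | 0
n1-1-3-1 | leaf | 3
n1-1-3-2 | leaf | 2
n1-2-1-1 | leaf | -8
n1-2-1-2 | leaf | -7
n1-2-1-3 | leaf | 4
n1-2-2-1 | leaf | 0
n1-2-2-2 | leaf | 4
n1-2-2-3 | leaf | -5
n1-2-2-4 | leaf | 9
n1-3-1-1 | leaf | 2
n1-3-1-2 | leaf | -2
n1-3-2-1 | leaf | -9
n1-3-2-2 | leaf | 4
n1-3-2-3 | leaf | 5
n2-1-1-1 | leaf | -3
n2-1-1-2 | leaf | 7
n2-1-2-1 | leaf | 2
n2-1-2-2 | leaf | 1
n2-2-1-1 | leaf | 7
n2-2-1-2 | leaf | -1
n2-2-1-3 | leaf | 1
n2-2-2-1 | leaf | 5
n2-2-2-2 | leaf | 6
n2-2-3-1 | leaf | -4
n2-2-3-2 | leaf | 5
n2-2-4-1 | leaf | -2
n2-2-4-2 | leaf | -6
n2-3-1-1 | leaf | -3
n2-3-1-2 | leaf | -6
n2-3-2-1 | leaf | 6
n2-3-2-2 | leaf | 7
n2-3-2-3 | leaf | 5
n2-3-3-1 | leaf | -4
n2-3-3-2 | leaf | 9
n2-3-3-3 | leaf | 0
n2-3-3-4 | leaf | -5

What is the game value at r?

2

n1-1-1 (MAX): max(0, 8) = 8
n1-1-2 (MAX): max(-1, 1, 0) = 1
n1-1-3 (MAX): max(3, 2) = 3
n1-1 (MIN): min(8, 1, 3) = 1
n1-2-1 (MAX): max(-8, -7, 4) = 4
n1-2-2 (MAX): max(0, 4, -5, 9) = 9
n1-2 (MIN): min(4, 9) = 4
n1-3-1 (MAX): max(2, -2) = 2
n1-3-2 (MAX): max(-9, 4, 5) = 5
n1-3 (MIN): min(2, 5) = 2
n1 (MAX): max(1, 4, 2) = 4
n2-1-1 (MAX): max(-3, 7) = 7
n2-1-2 (MAX): max(2, 1) = 2
n2-1 (MIN): min(7, 2) = 2
n2-2-1 (MAX): max(7, -1, 1) = 7
n2-2-2 (MAX): max(5, 6) = 6
n2-2-3 (MAX): max(-4, 5) = 5
n2-2-4 (MAX): max(-2, -6) = -2
n2-2 (MIN): min(7, 6, 5, -2) = -2
n2-3-1 (MAX): max(-3, -6) = -3
n2-3-2 (MAX): max(6, 7, 5) = 7
n2-3-3 (MAX): max(-4, 9, 0, -5) = 9
n2-3 (MIN): min(-3, 7, 9) = -3
n2 (MAX): max(2, -2, -3) = 2
r (MIN): min(4, 2) = 2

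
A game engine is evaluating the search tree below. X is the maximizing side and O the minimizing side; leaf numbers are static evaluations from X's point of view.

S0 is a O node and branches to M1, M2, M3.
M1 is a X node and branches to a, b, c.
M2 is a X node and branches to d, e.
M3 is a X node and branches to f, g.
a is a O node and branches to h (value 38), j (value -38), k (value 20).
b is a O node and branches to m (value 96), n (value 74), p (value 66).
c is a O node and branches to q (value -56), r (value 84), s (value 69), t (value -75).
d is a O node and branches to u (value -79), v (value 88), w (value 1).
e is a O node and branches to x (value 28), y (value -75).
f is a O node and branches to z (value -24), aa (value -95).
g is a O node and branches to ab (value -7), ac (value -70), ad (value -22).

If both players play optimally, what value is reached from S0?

-75

a (O): min(38, -38, 20) = -38
b (O): min(96, 74, 66) = 66
c (O): min(-56, 84, 69, -75) = -75
M1 (X): max(-38, 66, -75) = 66
d (O): min(-79, 88, 1) = -79
e (O): min(28, -75) = -75
M2 (X): max(-79, -75) = -75
f (O): min(-24, -95) = -95
g (O): min(-7, -70, -22) = -70
M3 (X): max(-95, -70) = -70
S0 (O): min(66, -75, -70) = -75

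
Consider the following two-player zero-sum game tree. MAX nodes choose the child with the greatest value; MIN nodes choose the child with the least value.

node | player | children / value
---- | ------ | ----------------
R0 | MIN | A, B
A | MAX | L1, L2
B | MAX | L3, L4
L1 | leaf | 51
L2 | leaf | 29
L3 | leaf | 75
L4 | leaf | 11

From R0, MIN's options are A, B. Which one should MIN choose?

A

A (MAX): max(51, 29) = 51
B (MAX): max(75, 11) = 75
R0 (MIN): min(51, 75) = 51
MIN at R0 wants the lowest of {A=51, B=75}, so chooses A.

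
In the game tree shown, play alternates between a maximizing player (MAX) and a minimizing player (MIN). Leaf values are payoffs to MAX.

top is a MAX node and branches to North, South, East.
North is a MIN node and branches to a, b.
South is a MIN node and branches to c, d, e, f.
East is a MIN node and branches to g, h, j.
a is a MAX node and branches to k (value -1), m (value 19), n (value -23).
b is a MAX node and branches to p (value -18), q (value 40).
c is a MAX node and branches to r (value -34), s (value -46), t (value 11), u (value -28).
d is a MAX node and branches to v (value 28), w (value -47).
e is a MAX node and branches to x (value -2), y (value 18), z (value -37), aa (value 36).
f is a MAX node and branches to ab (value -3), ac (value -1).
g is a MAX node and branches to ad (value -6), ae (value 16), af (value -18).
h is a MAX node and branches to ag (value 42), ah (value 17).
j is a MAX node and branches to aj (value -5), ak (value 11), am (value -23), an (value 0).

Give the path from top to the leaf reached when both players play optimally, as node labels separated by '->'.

top -> North -> a -> m

a (MAX): max(-1, 19, -23) = 19
b (MAX): max(-18, 40) = 40
North (MIN): min(19, 40) = 19
c (MAX): max(-34, -46, 11, -28) = 11
d (MAX): max(28, -47) = 28
e (MAX): max(-2, 18, -37, 36) = 36
f (MAX): max(-3, -1) = -1
South (MIN): min(11, 28, 36, -1) = -1
g (MAX): max(-6, 16, -18) = 16
h (MAX): max(42, 17) = 42
j (MAX): max(-5, 11, -23, 0) = 11
East (MIN): min(16, 42, 11) = 11
top (MAX): max(19, -1, 11) = 19
At top, MAX picks North (highest: 19).
At North, MIN picks a (lowest: 19).
At a, MAX picks m (highest: 19).
Terminal value 19.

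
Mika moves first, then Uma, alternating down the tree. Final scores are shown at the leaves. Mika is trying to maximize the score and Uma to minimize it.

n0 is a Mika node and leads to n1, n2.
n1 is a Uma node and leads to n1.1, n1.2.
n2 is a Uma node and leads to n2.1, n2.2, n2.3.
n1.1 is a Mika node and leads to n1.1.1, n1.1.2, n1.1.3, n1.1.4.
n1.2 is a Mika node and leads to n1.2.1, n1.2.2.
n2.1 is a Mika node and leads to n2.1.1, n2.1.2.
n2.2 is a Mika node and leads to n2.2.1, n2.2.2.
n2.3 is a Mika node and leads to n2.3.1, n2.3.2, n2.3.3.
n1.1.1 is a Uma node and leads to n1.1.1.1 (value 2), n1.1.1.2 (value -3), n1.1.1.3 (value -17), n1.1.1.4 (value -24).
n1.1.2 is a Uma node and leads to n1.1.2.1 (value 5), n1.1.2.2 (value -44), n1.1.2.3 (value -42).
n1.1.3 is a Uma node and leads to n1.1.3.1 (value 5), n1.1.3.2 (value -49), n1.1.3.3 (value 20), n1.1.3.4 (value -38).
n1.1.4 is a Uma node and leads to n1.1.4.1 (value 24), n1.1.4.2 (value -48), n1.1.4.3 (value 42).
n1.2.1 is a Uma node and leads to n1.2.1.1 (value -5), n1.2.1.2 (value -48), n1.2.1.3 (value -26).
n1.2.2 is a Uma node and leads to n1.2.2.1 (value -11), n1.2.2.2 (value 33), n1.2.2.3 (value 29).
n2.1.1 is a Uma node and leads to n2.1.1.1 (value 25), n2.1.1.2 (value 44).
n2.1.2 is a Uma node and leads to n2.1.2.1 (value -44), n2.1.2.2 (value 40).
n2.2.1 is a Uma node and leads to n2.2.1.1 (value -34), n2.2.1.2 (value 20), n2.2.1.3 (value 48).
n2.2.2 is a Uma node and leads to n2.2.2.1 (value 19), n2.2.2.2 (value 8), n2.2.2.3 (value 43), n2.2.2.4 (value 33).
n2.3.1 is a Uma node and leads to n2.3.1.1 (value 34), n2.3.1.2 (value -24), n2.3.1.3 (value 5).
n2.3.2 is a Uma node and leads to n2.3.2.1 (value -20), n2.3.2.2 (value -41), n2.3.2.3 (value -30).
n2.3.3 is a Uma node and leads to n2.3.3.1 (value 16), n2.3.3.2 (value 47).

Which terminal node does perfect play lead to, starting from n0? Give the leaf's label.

n2.2.2.2

n1.1.1 (Uma): min(2, -3, -17, -24) = -24
n1.1.2 (Uma): min(5, -44, -42) = -44
n1.1.3 (Uma): min(5, -49, 20, -38) = -49
n1.1.4 (Uma): min(24, -48, 42) = -48
n1.1 (Mika): max(-24, -44, -49, -48) = -24
n1.2.1 (Uma): min(-5, -48, -26) = -48
n1.2.2 (Uma): min(-11, 33, 29) = -11
n1.2 (Mika): max(-48, -11) = -11
n1 (Uma): min(-24, -11) = -24
n2.1.1 (Uma): min(25, 44) = 25
n2.1.2 (Uma): min(-44, 40) = -44
n2.1 (Mika): max(25, -44) = 25
n2.2.1 (Uma): min(-34, 20, 48) = -34
n2.2.2 (Uma): min(19, 8, 43, 33) = 8
n2.2 (Mika): max(-34, 8) = 8
n2.3.1 (Uma): min(34, -24, 5) = -24
n2.3.2 (Uma): min(-20, -41, -30) = -41
n2.3.3 (Uma): min(16, 47) = 16
n2.3 (Mika): max(-24, -41, 16) = 16
n2 (Uma): min(25, 8, 16) = 8
n0 (Mika): max(-24, 8) = 8
At n0, Mika picks n2 (highest: 8).
At n2, Uma picks n2.2 (lowest: 8).
At n2.2, Mika picks n2.2.2 (highest: 8).
At n2.2.2, Uma picks n2.2.2.2 (lowest: 8).
Terminal value 8.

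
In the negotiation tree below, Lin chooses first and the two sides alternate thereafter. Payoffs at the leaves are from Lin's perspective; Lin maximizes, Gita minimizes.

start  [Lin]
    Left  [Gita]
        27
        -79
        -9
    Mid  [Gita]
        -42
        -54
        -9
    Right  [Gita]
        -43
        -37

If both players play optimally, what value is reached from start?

Left (Gita): min(27, -79, -9) = -79
Mid (Gita): min(-42, -54, -9) = -54
Right (Gita): min(-43, -37) = -43
start (Lin): max(-79, -54, -43) = -43

-43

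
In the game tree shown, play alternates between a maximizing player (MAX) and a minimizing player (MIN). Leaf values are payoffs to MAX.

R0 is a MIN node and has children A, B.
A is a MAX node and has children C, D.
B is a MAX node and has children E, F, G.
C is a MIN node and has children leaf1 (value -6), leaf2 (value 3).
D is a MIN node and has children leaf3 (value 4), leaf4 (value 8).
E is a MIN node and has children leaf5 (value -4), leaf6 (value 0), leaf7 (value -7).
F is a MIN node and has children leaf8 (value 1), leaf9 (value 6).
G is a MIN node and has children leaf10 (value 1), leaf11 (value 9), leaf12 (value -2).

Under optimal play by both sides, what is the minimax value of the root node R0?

1

C (MIN): min(-6, 3) = -6
D (MIN): min(4, 8) = 4
A (MAX): max(-6, 4) = 4
E (MIN): min(-4, 0, -7) = -7
F (MIN): min(1, 6) = 1
G (MIN): min(1, 9, -2) = -2
B (MAX): max(-7, 1, -2) = 1
R0 (MIN): min(4, 1) = 1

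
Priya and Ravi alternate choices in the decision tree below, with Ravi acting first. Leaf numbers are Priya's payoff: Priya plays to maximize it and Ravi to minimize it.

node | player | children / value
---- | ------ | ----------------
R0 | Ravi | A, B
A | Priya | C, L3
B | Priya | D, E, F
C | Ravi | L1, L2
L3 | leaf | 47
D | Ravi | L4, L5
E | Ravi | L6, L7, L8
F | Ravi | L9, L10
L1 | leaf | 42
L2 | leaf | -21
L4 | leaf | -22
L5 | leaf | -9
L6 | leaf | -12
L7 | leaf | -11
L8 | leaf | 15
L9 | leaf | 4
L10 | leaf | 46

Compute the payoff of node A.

47

C (Ravi): min(42, -21) = -21
A (Priya): max(-21, 47) = 47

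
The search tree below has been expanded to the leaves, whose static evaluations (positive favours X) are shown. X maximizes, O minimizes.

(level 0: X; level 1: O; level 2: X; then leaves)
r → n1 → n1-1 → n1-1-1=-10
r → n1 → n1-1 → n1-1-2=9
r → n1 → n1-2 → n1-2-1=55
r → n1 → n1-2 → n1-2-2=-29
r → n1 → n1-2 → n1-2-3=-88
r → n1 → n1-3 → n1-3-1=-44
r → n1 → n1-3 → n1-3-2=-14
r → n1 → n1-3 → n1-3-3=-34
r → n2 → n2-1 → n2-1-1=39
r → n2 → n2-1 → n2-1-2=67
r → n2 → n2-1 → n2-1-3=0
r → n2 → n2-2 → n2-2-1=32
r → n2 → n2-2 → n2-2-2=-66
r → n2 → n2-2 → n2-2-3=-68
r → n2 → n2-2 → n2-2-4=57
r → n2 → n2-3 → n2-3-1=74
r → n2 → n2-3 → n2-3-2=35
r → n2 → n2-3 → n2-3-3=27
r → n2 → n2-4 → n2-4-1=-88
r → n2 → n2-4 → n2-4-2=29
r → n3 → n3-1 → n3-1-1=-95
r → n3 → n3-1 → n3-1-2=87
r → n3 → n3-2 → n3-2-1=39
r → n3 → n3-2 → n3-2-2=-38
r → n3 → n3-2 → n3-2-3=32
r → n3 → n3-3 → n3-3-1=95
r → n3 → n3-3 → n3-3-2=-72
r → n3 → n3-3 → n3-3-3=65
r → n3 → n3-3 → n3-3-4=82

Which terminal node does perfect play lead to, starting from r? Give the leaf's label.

n3-2-1

n1-1 (X): max(-10, 9) = 9
n1-2 (X): max(55, -29, -88) = 55
n1-3 (X): max(-44, -14, -34) = -14
n1 (O): min(9, 55, -14) = -14
n2-1 (X): max(39, 67, 0) = 67
n2-2 (X): max(32, -66, -68, 57) = 57
n2-3 (X): max(74, 35, 27) = 74
n2-4 (X): max(-88, 29) = 29
n2 (O): min(67, 57, 74, 29) = 29
n3-1 (X): max(-95, 87) = 87
n3-2 (X): max(39, -38, 32) = 39
n3-3 (X): max(95, -72, 65, 82) = 95
n3 (O): min(87, 39, 95) = 39
r (X): max(-14, 29, 39) = 39
At r, X picks n3 (highest: 39).
At n3, O picks n3-2 (lowest: 39).
At n3-2, X picks n3-2-1 (highest: 39).
Terminal value 39.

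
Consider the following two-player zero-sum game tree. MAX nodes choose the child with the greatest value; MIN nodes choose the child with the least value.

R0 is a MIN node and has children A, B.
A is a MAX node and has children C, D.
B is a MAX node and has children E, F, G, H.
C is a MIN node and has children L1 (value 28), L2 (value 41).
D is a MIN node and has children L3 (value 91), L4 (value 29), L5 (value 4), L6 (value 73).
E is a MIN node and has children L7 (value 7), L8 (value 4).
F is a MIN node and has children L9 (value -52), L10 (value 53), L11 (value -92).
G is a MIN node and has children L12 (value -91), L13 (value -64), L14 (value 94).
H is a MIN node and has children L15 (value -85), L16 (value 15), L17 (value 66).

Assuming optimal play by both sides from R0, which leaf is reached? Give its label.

L8

C (MIN): min(28, 41) = 28
D (MIN): min(91, 29, 4, 73) = 4
A (MAX): max(28, 4) = 28
E (MIN): min(7, 4) = 4
F (MIN): min(-52, 53, -92) = -92
G (MIN): min(-91, -64, 94) = -91
H (MIN): min(-85, 15, 66) = -85
B (MAX): max(4, -92, -91, -85) = 4
R0 (MIN): min(28, 4) = 4
At R0, MIN picks B (lowest: 4).
At B, MAX picks E (highest: 4).
At E, MIN picks L8 (lowest: 4).
Terminal value 4.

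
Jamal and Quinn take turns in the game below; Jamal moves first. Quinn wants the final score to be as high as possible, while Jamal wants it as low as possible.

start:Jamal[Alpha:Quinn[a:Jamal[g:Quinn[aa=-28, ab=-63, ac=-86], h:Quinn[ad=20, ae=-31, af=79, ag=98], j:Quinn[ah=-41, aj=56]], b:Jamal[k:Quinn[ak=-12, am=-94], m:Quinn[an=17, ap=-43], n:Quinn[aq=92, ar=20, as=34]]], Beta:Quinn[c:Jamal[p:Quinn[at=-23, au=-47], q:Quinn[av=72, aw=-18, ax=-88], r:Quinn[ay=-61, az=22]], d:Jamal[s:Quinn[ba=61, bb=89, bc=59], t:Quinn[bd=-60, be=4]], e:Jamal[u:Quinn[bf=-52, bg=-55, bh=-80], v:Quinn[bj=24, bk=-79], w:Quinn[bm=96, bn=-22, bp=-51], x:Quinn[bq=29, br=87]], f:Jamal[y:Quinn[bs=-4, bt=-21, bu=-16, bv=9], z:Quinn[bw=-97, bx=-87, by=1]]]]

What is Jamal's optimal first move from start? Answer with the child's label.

Alpha

g (Quinn): max(-28, -63, -86) = -28
h (Quinn): max(20, -31, 79, 98) = 98
j (Quinn): max(-41, 56) = 56
a (Jamal): min(-28, 98, 56) = -28
k (Quinn): max(-12, -94) = -12
m (Quinn): max(17, -43) = 17
n (Quinn): max(92, 20, 34) = 92
b (Jamal): min(-12, 17, 92) = -12
Alpha (Quinn): max(-28, -12) = -12
p (Quinn): max(-23, -47) = -23
q (Quinn): max(72, -18, -88) = 72
r (Quinn): max(-61, 22) = 22
c (Jamal): min(-23, 72, 22) = -23
s (Quinn): max(61, 89, 59) = 89
t (Quinn): max(-60, 4) = 4
d (Jamal): min(89, 4) = 4
u (Quinn): max(-52, -55, -80) = -52
v (Quinn): max(24, -79) = 24
w (Quinn): max(96, -22, -51) = 96
x (Quinn): max(29, 87) = 87
e (Jamal): min(-52, 24, 96, 87) = -52
y (Quinn): max(-4, -21, -16, 9) = 9
z (Quinn): max(-97, -87, 1) = 1
f (Jamal): min(9, 1) = 1
Beta (Quinn): max(-23, 4, -52, 1) = 4
start (Jamal): min(-12, 4) = -12
Jamal at start wants the lowest of {Alpha=-12, Beta=4}, so chooses Alpha.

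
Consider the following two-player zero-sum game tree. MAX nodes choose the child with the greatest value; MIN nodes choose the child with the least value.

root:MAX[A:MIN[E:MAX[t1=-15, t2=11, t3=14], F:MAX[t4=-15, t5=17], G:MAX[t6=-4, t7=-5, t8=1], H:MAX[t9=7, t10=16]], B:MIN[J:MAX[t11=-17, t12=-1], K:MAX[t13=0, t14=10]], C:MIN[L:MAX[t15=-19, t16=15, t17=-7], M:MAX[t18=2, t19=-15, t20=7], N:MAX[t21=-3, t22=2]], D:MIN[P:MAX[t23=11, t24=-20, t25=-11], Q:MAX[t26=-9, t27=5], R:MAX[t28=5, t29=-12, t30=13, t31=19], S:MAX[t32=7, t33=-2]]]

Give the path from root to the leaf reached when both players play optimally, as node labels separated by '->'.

E (MAX): max(-15, 11, 14) = 14
F (MAX): max(-15, 17) = 17
G (MAX): max(-4, -5, 1) = 1
H (MAX): max(7, 16) = 16
A (MIN): min(14, 17, 1, 16) = 1
J (MAX): max(-17, -1) = -1
K (MAX): max(0, 10) = 10
B (MIN): min(-1, 10) = -1
L (MAX): max(-19, 15, -7) = 15
M (MAX): max(2, -15, 7) = 7
N (MAX): max(-3, 2) = 2
C (MIN): min(15, 7, 2) = 2
P (MAX): max(11, -20, -11) = 11
Q (MAX): max(-9, 5) = 5
R (MAX): max(5, -12, 13, 19) = 19
S (MAX): max(7, -2) = 7
D (MIN): min(11, 5, 19, 7) = 5
root (MAX): max(1, -1, 2, 5) = 5
At root, MAX picks D (highest: 5).
At D, MIN picks Q (lowest: 5).
At Q, MAX picks t27 (highest: 5).
Terminal value 5.

root -> D -> Q -> t27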